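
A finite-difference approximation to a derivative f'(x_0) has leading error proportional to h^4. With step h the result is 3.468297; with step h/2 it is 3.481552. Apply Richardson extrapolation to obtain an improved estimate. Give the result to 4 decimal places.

3.4824

Extrapolated value = (16·A(h/2) − A(h)) / (16 − 1)
= (16·3.481552 − 3.468297) / 15
= 52.236535 / 15 = 3.482436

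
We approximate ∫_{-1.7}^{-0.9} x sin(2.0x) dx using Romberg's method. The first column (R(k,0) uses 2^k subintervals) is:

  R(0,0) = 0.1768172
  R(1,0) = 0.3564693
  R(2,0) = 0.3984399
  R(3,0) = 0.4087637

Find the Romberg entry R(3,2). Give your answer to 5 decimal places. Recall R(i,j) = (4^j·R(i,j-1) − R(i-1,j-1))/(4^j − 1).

R(2,1) = (4·0.3984399 − 0.3564693) / 3 = 0.4124301
R(3,1) = 0.4087637 + (0.4087637 − 0.3984399)/3 = 0.4122050
R(3,2) = (16·0.4122050 − 0.4124301) / 15 = 0.4121900
(Column j=1 coincides with Simpson's rule on the same nodes.)

0.41219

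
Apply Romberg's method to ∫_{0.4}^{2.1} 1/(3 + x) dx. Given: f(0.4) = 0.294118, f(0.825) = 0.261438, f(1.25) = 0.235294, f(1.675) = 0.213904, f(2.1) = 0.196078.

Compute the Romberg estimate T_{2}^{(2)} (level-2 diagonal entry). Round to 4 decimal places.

T_{0}^{(0)} (trapezoid, 1 panel, h=1.7000): 0.416667
T_{1}^{(0)} (trapezoid, 2 panels, h=0.8500): 0.408333
T_{2}^{(0)} (trapezoid, 4 panels, h=0.4250): 0.406187
T_{1}^{(1)} = 0.408333 + (0.408333 − 0.416667)/3 = 0.405555
T_{2}^{(1)} = 0.406187 + (0.406187 − 0.408333)/3 = 0.405472
T_{2}^{(2)} = 0.405472 + (0.405472 − 0.405555)/15 = 0.405466

0.4055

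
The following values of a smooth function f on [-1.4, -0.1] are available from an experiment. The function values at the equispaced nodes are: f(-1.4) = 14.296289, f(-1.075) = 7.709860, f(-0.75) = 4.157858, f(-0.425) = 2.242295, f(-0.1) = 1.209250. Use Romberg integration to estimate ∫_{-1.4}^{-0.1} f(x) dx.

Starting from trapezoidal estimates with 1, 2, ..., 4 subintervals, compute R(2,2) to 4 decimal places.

R(0,0) (trapezoid, 1 panel, h=1.3000): 10.078600
R(1,0) (trapezoid, 2 panels, h=0.6500): 7.741908
R(2,0) (trapezoid, 4 panels, h=0.3250): 7.105404
R(1,1) = 7.741908 + (7.741908 − 10.078600)/3 = 6.963011
R(2,1) = 7.105404 + (7.105404 − 7.741908)/3 = 6.893236
R(2,2) = 6.893236 + (6.893236 − 6.963011)/15 = 6.888584

6.8886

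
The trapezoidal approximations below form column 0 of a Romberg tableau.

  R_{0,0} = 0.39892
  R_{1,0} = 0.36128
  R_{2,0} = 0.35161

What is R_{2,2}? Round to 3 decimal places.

0.348

Richardson extrapolation on the trapezoidal column (denominator 4−1=3):
R_{1,1} = (4·0.36128 − 0.39892) / 3 = 0.34873
R_{2,1} = (4·0.35161 − 0.36128) / 3 = 0.34839
R_{2,2} = 0.34839 + (0.34839 − 0.34873)/15 = 0.34837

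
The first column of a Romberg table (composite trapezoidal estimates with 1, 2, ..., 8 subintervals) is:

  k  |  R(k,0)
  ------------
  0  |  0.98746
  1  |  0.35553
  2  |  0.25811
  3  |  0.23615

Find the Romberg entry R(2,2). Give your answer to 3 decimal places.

Richardson extrapolation on the trapezoidal column (denominator 4−1=3):
R(1,1) = 0.35553 + (0.35553 − 0.98746)/3 = 0.14489
R(2,1) = (4·0.25811 − 0.35553) / 3 = 0.22564
R(2,2) = (16·0.22564 − 0.14489) / 15 = 0.23102

0.231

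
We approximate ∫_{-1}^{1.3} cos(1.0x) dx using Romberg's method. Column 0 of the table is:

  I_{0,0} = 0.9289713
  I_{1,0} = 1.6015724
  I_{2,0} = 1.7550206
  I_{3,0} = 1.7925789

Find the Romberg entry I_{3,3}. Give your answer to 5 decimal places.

Richardson extrapolation on the trapezoidal column (denominator 4−1=3):
I_{1,1} = (4·1.6015724 − 0.9289713) / 3 = 1.8257728
I_{2,1} = 1.7550206 + (1.7550206 − 1.6015724)/3 = 1.8061700
I_{3,1} = 1.7925789 + (1.7925789 − 1.7550206)/3 = 1.8050983
I_{2,2} = 1.8061700 + (1.8061700 − 1.8257728)/15 = 1.8048631
I_{3,2} = 1.8050983 + (1.8050983 − 1.8061700)/15 = 1.8050269
I_{3,3} = (64·1.8050269 − 1.8048631) / 63 = 1.8050295

1.80503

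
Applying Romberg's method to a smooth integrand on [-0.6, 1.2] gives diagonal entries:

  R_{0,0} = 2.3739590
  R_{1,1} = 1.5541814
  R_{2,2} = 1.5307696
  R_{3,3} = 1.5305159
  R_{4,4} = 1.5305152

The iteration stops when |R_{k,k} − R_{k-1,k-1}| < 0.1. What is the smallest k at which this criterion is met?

|R_{1,1} − R_{0,0}| = 0.8197776 ≥ 0.1
|R_{2,2} − R_{1,1}| = 0.0234118 < 0.1

k = 2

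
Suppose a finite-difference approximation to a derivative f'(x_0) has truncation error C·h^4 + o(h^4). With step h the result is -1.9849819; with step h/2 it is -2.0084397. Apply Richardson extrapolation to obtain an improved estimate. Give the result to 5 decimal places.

-2.01000

The leading error scales as h^4; refining by a factor of 2 reduces it by 2^4 = 16.
Extrapolated value = (16·A(h/2) − A(h)) / (16 − 1)
= (16·(-2.0084397) − (-1.9849819)) / 15
= -30.1500533 / 15 = -2.0100036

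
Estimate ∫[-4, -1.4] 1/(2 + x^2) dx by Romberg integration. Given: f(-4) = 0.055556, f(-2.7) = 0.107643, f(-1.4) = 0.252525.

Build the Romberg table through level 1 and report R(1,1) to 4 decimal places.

0.3201

R(0,0) (trapezoid, 1 panel, h=2.6000): 0.400505
R(1,0) (trapezoid, 2 panels, h=1.3000): 0.340189
R(1,1) = 0.340189 + (0.340189 − 0.400505)/3 = 0.320084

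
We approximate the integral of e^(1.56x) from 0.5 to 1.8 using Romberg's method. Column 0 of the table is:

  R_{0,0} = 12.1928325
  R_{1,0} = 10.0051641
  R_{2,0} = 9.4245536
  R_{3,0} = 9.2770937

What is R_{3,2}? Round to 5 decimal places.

9.22774

Richardson extrapolation on the trapezoidal column (denominator 4−1=3):
R_{2,1} = 9.4245536 + (9.4245536 − 10.0051641)/3 = 9.2310168
R_{3,1} = (4·9.2770937 − 9.4245536) / 3 = 9.2279404
R_{3,2} = 9.2279404 + (9.2279404 − 9.2310168)/15 = 9.2277353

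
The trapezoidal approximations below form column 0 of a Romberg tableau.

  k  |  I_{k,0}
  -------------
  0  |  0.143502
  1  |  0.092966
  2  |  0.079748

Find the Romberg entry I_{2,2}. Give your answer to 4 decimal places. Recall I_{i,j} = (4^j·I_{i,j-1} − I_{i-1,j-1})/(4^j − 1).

0.0753

Richardson extrapolation on the trapezoidal column (denominator 4−1=3):
I_{1,1} = (4·0.092966 − 0.143502) / 3 = 0.076121
I_{2,1} = (4·0.079748 − 0.092966) / 3 = 0.075342
I_{2,2} = (16·0.075342 − 0.076121) / 15 = 0.075290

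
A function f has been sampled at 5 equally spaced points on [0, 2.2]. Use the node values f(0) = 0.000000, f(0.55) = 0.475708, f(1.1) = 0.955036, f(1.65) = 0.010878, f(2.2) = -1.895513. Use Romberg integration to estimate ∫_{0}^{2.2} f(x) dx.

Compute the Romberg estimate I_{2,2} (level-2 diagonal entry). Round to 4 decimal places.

0.3364

I_{0,0} (trapezoid, 1 panel, h=2.2000): -2.085064
I_{1,0} (trapezoid, 2 panels, h=1.1000): 0.008007
I_{2,0} (trapezoid, 4 panels, h=0.5500): 0.271626
I_{1,1} = 0.008007 + (0.008007 − (-2.085064))/3 = 0.705697
I_{2,1} = 0.271626 + (0.271626 − 0.008007)/3 = 0.359499
I_{2,2} = 0.359499 + (0.359499 − 0.705697)/15 = 0.336419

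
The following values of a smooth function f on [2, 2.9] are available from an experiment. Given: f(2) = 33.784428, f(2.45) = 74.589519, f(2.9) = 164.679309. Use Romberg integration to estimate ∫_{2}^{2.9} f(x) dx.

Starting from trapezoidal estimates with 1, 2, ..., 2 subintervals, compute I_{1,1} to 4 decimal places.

I_{0,0} (trapezoid, 1 panel, h=0.9000): 89.308682
I_{1,0} (trapezoid, 2 panels, h=0.4500): 78.219624
I_{1,1} = 78.219624 + (78.219624 − 89.308682)/3 = 74.523271

74.5233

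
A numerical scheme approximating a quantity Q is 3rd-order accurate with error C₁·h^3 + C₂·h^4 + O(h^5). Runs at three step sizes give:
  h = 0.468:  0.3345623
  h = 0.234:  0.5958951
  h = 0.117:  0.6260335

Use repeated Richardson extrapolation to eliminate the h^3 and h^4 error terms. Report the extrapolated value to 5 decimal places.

First eliminate the h^3 term (factor 2^3 = 8):
  B₁ = (8·0.5958951 − 0.3345623)/7 = 0.6332284
  B₂ = (8·0.6260335 − 0.5958951)/7 = 0.6303390
Then eliminate the h^4 term (factor 2^4 = 16):
  (16·0.6303390 − 0.6332284)/15 = 0.6301464

0.63015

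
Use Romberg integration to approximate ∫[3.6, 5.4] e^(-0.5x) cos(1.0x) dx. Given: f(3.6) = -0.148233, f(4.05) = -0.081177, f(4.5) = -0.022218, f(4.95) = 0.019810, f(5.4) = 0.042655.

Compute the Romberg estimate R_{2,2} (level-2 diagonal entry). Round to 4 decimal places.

R_{0,0} (trapezoid, 1 panel, h=1.8000): -0.095020
R_{1,0} (trapezoid, 2 panels, h=0.9000): -0.067506
R_{2,0} (trapezoid, 4 panels, h=0.4500): -0.061368
R_{1,1} = -0.067506 + (-0.067506 − (-0.095020))/3 = -0.058335
R_{2,1} = -0.061368 + (-0.061368 − (-0.067506))/3 = -0.059322
R_{2,2} = -0.059322 + (-0.059322 − (-0.058335))/15 = -0.059388

-0.0594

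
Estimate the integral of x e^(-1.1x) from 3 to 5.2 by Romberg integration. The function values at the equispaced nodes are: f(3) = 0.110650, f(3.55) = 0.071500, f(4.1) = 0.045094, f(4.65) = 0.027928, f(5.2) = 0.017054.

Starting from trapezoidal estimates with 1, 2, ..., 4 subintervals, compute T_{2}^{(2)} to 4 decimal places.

0.1129

T_{0}^{(0)} (trapezoid, 1 panel, h=2.2000): 0.140474
T_{1}^{(0)} (trapezoid, 2 panels, h=1.1000): 0.119841
T_{2}^{(0)} (trapezoid, 4 panels, h=0.5500): 0.114606
T_{1}^{(1)} = 0.119841 + (0.119841 − 0.140474)/3 = 0.112963
T_{2}^{(1)} = 0.114606 + (0.114606 − 0.119841)/3 = 0.112861
T_{2}^{(2)} = 0.112861 + (0.112861 − 0.112963)/15 = 0.112854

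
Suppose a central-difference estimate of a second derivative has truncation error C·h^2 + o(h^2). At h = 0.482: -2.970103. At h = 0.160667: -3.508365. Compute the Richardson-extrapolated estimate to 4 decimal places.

The leading error scales as h^2; refining by a factor of 3 reduces it by 3^2 = 9.
Extrapolated value = (9·A(h/3) − A(h)) / (9 − 1)
= (9·(-3.508365) − (-2.970103)) / 8
= -28.605182 / 8 = -3.575648

-3.5756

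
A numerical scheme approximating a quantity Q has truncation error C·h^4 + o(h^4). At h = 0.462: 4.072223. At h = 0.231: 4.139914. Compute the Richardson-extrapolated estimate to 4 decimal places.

The leading error scales as h^4; refining by a factor of 2 reduces it by 2^4 = 16.
Extrapolated value = (16·A(h/2) − A(h)) / (16 − 1)
= (16·4.139914 − 4.072223) / 15
= 62.166401 / 15 = 4.144427

4.1444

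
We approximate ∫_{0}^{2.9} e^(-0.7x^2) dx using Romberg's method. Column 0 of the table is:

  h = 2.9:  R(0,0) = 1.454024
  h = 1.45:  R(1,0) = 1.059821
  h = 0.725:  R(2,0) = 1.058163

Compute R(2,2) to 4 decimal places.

Richardson extrapolation on the trapezoidal column (denominator 4−1=3):
R(1,1) = (4·1.059821 − 1.454024) / 3 = 0.928420
R(2,1) = 1.058163 + (1.058163 − 1.059821)/3 = 1.057610
R(2,2) = 1.057610 + (1.057610 − 0.928420)/15 = 1.066223

1.0662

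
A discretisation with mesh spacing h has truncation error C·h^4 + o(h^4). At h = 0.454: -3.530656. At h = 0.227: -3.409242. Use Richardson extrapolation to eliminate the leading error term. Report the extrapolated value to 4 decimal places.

-3.4011

Extrapolated value = (16·A(h/2) − A(h)) / (16 − 1)
= (16·(-3.409242) − (-3.530656)) / 15
= -51.017216 / 15 = -3.401148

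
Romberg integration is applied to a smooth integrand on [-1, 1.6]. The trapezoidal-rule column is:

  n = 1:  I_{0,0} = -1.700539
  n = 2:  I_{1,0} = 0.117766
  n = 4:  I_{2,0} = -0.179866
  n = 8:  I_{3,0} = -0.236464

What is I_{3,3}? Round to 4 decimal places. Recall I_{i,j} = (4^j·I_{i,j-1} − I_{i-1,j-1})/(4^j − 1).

Richardson extrapolation on the trapezoidal column (denominator 4−1=3):
I_{1,1} = 0.117766 + (0.117766 − (-1.700539))/3 = 0.723868
I_{2,1} = -0.179866 + (-0.179866 − 0.117766)/3 = -0.279077
I_{3,1} = -0.236464 + (-0.236464 − (-0.179866))/3 = -0.255330
I_{2,2} = (16·(-0.279077) − 0.723868) / 15 = -0.345940
I_{3,2} = -0.255330 + (-0.255330 − (-0.279077))/15 = -0.253747
I_{3,3} = -0.253747 + (-0.253747 − (-0.345940))/63 = -0.252284

-0.2523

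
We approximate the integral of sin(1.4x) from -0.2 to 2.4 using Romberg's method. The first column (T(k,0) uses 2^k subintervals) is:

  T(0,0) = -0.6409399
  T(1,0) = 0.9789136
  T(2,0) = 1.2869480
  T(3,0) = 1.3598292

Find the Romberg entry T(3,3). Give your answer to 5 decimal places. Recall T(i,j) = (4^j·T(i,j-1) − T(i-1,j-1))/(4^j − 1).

Richardson extrapolation on the trapezoidal column (denominator 4−1=3):
T(1,1) = (4·0.9789136 − (-0.6409399)) / 3 = 1.5188648
T(2,1) = 1.2869480 + (1.2869480 − 0.9789136)/3 = 1.3896261
T(3,1) = 1.3598292 + (1.3598292 − 1.2869480)/3 = 1.3841229
T(2,2) = (16·1.3896261 − 1.5188648) / 15 = 1.3810102
T(3,2) = (16·1.3841229 − 1.3896261) / 15 = 1.3837560
T(3,3) = (64·1.3837560 − 1.3810102) / 63 = 1.3837996
(Column j=1 coincides with Simpson's rule on the same nodes.)

1.38380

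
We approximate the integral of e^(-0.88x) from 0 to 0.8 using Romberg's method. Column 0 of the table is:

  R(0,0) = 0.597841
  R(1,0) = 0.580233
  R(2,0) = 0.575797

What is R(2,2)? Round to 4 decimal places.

Richardson extrapolation on the trapezoidal column (denominator 4−1=3):
R(1,1) = (4·0.580233 − 0.597841) / 3 = 0.574364
R(2,1) = 0.575797 + (0.575797 − 0.580233)/3 = 0.574318
R(2,2) = 0.574318 + (0.574318 − 0.574364)/15 = 0.574315

0.5743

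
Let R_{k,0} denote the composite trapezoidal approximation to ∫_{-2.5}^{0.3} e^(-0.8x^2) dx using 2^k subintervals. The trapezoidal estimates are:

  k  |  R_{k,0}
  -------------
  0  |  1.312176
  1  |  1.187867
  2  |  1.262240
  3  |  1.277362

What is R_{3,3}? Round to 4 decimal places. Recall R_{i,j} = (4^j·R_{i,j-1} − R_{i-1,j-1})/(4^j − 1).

R_{1,1} = 1.187867 + (1.187867 − 1.312176)/3 = 1.146431
R_{2,1} = (4·1.262240 − 1.187867) / 3 = 1.287031
R_{3,1} = 1.277362 + (1.277362 − 1.262240)/3 = 1.282403
R_{2,2} = 1.287031 + (1.287031 − 1.146431)/15 = 1.296404
R_{3,2} = 1.282403 + (1.282403 − 1.287031)/15 = 1.282094
R_{3,3} = 1.282094 + (1.282094 − 1.296404)/63 = 1.281867

1.2819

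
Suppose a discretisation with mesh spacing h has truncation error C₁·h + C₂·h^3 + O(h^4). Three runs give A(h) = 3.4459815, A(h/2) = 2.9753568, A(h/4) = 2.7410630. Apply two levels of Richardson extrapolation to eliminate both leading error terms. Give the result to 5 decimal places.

First eliminate the h term (factor 2^1 = 2):
  B₁ = (2·2.9753568 − 3.4459815)/1 = 2.5047321
  B₂ = (2·2.7410630 − 2.9753568)/1 = 2.5067692
Then eliminate the h^3 term (factor 2^3 = 8):
  (8·2.5067692 − 2.5047321)/7 = 2.5070602

2.50706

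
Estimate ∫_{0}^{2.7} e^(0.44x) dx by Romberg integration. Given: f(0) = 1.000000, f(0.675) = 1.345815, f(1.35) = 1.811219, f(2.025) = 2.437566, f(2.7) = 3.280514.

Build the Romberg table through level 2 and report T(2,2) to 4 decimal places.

T(0,0) (trapezoid, 1 panel, h=2.7000): 5.778694
T(1,0) (trapezoid, 2 panels, h=1.3500): 5.334493
T(2,0) (trapezoid, 4 panels, h=0.6750): 5.221028
T(1,1) = 5.334493 + (5.334493 − 5.778694)/3 = 5.186426
T(2,1) = 5.221028 + (5.221028 − 5.334493)/3 = 5.183206
T(2,2) = 5.183206 + (5.183206 − 5.186426)/15 = 5.182991

5.1830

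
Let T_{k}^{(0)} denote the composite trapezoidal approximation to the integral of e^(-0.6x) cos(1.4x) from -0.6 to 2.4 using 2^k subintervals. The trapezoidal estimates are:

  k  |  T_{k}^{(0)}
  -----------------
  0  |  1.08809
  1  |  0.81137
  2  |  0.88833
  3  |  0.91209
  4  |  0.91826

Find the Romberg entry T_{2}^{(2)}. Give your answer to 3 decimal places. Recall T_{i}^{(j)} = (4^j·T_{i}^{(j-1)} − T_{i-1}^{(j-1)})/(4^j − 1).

Richardson extrapolation on the trapezoidal column (denominator 4−1=3):
T_{1}^{(1)} = 0.81137 + (0.81137 − 1.08809)/3 = 0.71913
T_{2}^{(1)} = (4·0.88833 − 0.81137) / 3 = 0.91398
T_{2}^{(2)} = 0.91398 + (0.91398 − 0.71913)/15 = 0.92697
(Column j=1 coincides with Simpson's rule on the same nodes.)

0.927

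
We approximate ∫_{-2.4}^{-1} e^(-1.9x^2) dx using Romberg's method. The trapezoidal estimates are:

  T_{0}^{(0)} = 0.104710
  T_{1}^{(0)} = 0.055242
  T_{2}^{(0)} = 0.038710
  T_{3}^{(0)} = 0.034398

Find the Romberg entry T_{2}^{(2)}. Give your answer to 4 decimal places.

0.0328

T_{1}^{(1)} = (4·0.055242 − 0.104710) / 3 = 0.038753
T_{2}^{(1)} = 0.038710 + (0.038710 − 0.055242)/3 = 0.033199
T_{2}^{(2)} = 0.033199 + (0.033199 − 0.038753)/15 = 0.032829
(Column j=1 coincides with Simpson's rule on the same nodes.)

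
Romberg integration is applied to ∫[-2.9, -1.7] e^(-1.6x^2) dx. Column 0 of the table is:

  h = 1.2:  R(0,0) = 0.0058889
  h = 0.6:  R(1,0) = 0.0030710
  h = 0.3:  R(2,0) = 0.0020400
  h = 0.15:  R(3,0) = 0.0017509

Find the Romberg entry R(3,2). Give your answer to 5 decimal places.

0.00165

R(2,1) = (4·0.0020400 − 0.0030710) / 3 = 0.0016963
R(3,1) = 0.0017509 + (0.0017509 − 0.0020400)/3 = 0.0016545
R(3,2) = 0.0016545 + (0.0016545 − 0.0016963)/15 = 0.0016517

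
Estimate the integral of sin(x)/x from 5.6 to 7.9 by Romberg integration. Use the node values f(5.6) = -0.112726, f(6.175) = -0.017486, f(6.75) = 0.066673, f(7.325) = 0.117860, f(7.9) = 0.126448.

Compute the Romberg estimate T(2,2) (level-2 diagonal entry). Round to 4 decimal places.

T(0,0) (trapezoid, 1 panel, h=2.3000): 0.015780
T(1,0) (trapezoid, 2 panels, h=1.1500): 0.084564
T(2,0) (trapezoid, 4 panels, h=0.5750): 0.099997
T(1,1) = 0.084564 + (0.084564 − 0.015780)/3 = 0.107492
T(2,1) = 0.099997 + (0.099997 − 0.084564)/3 = 0.105141
T(2,2) = 0.105141 + (0.105141 − 0.107492)/15 = 0.104984

0.1050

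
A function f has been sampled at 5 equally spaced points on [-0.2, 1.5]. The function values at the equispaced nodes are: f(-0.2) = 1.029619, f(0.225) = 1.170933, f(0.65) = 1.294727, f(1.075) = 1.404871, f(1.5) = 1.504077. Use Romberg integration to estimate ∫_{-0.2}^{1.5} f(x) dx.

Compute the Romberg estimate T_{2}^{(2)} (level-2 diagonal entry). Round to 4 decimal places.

T_{0}^{(0)} (trapezoid, 1 panel, h=1.7000): 2.153642
T_{1}^{(0)} (trapezoid, 2 panels, h=0.8500): 2.177339
T_{2}^{(0)} (trapezoid, 4 panels, h=0.4250): 2.183386
T_{1}^{(1)} = 2.177339 + (2.177339 − 2.153642)/3 = 2.185238
T_{2}^{(1)} = 2.183386 + (2.183386 − 2.177339)/3 = 2.185402
T_{2}^{(2)} = 2.185402 + (2.185402 − 2.185238)/15 = 2.185413

2.1854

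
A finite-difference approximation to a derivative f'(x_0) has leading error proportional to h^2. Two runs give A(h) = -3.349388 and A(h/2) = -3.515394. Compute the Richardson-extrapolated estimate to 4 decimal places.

The leading error scales as h^2; refining by a factor of 2 reduces it by 2^2 = 4.
Extrapolated value = (4·A(h/2) − A(h)) / (4 − 1)
= (4·(-3.515394) − (-3.349388)) / 3
= -10.712188 / 3 = -3.570729

-3.5707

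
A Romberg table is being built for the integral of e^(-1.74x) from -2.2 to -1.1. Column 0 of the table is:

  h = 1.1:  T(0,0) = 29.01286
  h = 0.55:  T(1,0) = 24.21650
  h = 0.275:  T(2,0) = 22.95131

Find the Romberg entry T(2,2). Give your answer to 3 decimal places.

Richardson extrapolation on the trapezoidal column (denominator 4−1=3):
T(1,1) = (4·24.21650 − 29.01286) / 3 = 22.61771
T(2,1) = (4·22.95131 − 24.21650) / 3 = 22.52958
T(2,2) = 22.52958 + (22.52958 − 22.61771)/15 = 22.52370
(Column j=1 coincides with Simpson's rule on the same nodes.)

22.524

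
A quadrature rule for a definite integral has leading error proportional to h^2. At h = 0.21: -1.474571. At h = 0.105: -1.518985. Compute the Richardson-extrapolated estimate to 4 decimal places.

-1.5338

The leading error scales as h^2; refining by a factor of 2 reduces it by 2^2 = 4.
Extrapolated value = (4·A(h/2) − A(h)) / (4 − 1)
= (4·(-1.518985) − (-1.474571)) / 3
= -4.601369 / 3 = -1.533790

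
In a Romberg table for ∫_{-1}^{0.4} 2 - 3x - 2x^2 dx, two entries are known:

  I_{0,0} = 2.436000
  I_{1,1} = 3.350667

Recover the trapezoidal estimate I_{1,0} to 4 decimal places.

3.1220

From I_{1,1} = (4·I_{1,0} − I_{0,0})/3, solve for I_{1,0}:
4·I_{1,0} = 3·3.350667 + 2.436000 = 12.488001
I_{1,0} = 3.122000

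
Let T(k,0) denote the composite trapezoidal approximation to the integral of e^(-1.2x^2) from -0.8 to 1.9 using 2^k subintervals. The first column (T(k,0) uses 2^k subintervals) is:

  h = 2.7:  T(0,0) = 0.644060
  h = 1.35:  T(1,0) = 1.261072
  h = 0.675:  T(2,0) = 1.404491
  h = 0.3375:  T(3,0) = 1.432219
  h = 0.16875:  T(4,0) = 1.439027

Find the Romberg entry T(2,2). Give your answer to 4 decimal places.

1.4513

T(1,1) = (4·1.261072 − 0.644060) / 3 = 1.466743
T(2,1) = 1.404491 + (1.404491 − 1.261072)/3 = 1.452297
T(2,2) = 1.452297 + (1.452297 − 1.466743)/15 = 1.451334
(Column j=1 coincides with Simpson's rule on the same nodes.)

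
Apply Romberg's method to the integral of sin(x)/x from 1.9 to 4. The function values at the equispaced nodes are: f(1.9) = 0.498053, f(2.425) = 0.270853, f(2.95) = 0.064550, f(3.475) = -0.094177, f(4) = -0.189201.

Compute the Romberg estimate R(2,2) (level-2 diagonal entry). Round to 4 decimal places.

R(0,0) (trapezoid, 1 panel, h=2.1000): 0.324295
R(1,0) (trapezoid, 2 panels, h=1.0500): 0.229925
R(2,0) (trapezoid, 4 panels, h=0.5250): 0.207717
R(1,1) = 0.229925 + (0.229925 − 0.324295)/3 = 0.198468
R(2,1) = 0.207717 + (0.207717 − 0.229925)/3 = 0.200314
R(2,2) = 0.200314 + (0.200314 − 0.198468)/15 = 0.200437

0.2004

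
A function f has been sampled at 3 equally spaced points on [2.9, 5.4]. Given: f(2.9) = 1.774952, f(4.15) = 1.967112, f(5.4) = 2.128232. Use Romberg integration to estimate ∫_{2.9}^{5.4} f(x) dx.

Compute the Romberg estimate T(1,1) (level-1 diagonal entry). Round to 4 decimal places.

4.9048

T(0,0) (trapezoid, 1 panel, h=2.5000): 4.878980
T(1,0) (trapezoid, 2 panels, h=1.2500): 4.898380
T(1,1) = 4.898380 + (4.898380 − 4.878980)/3 = 4.904847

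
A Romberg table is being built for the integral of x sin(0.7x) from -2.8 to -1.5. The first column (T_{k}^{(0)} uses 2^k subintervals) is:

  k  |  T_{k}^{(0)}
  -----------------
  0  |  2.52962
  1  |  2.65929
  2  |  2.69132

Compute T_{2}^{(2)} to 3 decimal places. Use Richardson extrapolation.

Richardson extrapolation on the trapezoidal column (denominator 4−1=3):
T_{1}^{(1)} = 2.65929 + (2.65929 − 2.52962)/3 = 2.70251
T_{2}^{(1)} = (4·2.69132 − 2.65929) / 3 = 2.70200
T_{2}^{(2)} = (16·2.70200 − 2.70251) / 15 = 2.70197

2.702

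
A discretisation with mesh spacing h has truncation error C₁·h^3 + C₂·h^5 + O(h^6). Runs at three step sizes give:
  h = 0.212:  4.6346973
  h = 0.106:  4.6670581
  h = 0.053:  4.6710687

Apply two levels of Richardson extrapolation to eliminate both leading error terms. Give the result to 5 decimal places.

4.67164

First eliminate the h^3 term (factor 2^3 = 8):
  B₁ = (8·4.6670581 − 4.6346973)/7 = 4.6716811
  B₂ = (8·4.6710687 − 4.6670581)/7 = 4.6716416
Then eliminate the h^5 term (factor 2^5 = 32):
  (32·4.6716416 − 4.6716811)/31 = 4.6716403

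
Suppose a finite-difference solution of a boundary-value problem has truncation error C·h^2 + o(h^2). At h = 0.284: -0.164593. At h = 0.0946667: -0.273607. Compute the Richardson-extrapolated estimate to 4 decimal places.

The leading error scales as h^2; refining by a factor of 3 reduces it by 3^2 = 9.
Extrapolated value = (9·A(h/3) − A(h)) / (9 − 1)
= (9·(-0.273607) − (-0.164593)) / 8
= -2.297870 / 8 = -0.287234

-0.2872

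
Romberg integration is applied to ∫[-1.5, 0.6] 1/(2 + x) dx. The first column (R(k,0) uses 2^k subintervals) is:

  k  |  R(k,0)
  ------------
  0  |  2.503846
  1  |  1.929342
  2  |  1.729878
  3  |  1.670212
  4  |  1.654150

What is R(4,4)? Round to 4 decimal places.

1.6487

Richardson extrapolation on the trapezoidal column (denominator 4−1=3):
R(1,1) = (4·1.929342 − 2.503846) / 3 = 1.737841
R(2,1) = 1.729878 + (1.729878 − 1.929342)/3 = 1.663390
R(3,1) = (4·1.670212 − 1.729878) / 3 = 1.650323
R(4,1) = (4·1.654150 − 1.670212) / 3 = 1.648796
R(2,2) = 1.663390 + (1.663390 − 1.737841)/15 = 1.658427
R(3,2) = (16·1.650323 − 1.663390) / 15 = 1.649452
R(4,2) = 1.648796 + (1.648796 − 1.650323)/15 = 1.648694
R(3,3) = 1.649452 + (1.649452 − 1.658427)/63 = 1.649310
R(4,3) = 1.648694 + (1.648694 − 1.649452)/63 = 1.648682
R(4,4) = (256·1.648682 − 1.649310) / 255 = 1.648680
(Column j=1 coincides with Simpson's rule on the same nodes.)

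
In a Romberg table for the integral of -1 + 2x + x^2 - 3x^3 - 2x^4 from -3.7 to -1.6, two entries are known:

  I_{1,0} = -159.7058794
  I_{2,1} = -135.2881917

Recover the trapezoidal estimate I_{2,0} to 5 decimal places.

-141.39261

From I_{2,1} = (4·I_{2,0} − I_{1,0})/3, solve for I_{2,0}:
4·I_{2,0} = 3·(-135.2881917) + (-159.7058794) = -565.5704545
I_{2,0} = -141.3926136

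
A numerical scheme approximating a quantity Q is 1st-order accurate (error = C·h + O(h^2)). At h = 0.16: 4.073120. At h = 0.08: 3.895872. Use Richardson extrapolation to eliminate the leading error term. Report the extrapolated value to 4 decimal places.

3.7186

Extrapolated value = (2·A(h/2) − A(h)) / (2 − 1)
= (2·3.895872 − 4.073120) / 1
= 3.718624 / 1 = 3.718624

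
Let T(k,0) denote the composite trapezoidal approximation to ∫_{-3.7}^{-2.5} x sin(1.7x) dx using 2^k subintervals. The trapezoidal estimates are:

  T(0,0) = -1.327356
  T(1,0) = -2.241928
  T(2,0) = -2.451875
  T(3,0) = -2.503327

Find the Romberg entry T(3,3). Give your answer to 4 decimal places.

T(1,1) = -2.241928 + (-2.241928 − (-1.327356))/3 = -2.546785
T(2,1) = (4·(-2.451875) − (-2.241928)) / 3 = -2.521857
T(3,1) = (4·(-2.503327) − (-2.451875)) / 3 = -2.520478
T(2,2) = -2.521857 + (-2.521857 − (-2.546785))/15 = -2.520195
T(3,2) = -2.520478 + (-2.520478 − (-2.521857))/15 = -2.520386
T(3,3) = -2.520386 + (-2.520386 − (-2.520195))/63 = -2.520389

-2.5204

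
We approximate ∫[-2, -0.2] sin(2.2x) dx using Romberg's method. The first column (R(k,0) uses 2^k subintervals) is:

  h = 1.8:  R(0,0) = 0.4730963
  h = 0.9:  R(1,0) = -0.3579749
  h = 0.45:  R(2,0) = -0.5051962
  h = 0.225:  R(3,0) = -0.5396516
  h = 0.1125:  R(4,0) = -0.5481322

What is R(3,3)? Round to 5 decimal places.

Richardson extrapolation on the trapezoidal column (denominator 4−1=3):
R(1,1) = -0.3579749 + (-0.3579749 − 0.4730963)/3 = -0.6349986
R(2,1) = -0.5051962 + (-0.5051962 − (-0.3579749))/3 = -0.5542700
R(3,1) = (4·(-0.5396516) − (-0.5051962)) / 3 = -0.5511367
R(2,2) = -0.5542700 + (-0.5542700 − (-0.6349986))/15 = -0.5488881
R(3,2) = (16·(-0.5511367) − (-0.5542700)) / 15 = -0.5509278
R(3,3) = (64·(-0.5509278) − (-0.5488881)) / 63 = -0.5509602

-0.55096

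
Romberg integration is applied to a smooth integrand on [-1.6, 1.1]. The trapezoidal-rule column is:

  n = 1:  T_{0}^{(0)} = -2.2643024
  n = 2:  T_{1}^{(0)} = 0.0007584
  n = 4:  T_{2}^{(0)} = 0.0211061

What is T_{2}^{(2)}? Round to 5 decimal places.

-0.02064

Richardson extrapolation on the trapezoidal column (denominator 4−1=3):
T_{1}^{(1)} = 0.0007584 + (0.0007584 − (-2.2643024))/3 = 0.7557787
T_{2}^{(1)} = (4·0.0211061 − 0.0007584) / 3 = 0.0278887
T_{2}^{(2)} = 0.0278887 + (0.0278887 − 0.7557787)/15 = -0.0206373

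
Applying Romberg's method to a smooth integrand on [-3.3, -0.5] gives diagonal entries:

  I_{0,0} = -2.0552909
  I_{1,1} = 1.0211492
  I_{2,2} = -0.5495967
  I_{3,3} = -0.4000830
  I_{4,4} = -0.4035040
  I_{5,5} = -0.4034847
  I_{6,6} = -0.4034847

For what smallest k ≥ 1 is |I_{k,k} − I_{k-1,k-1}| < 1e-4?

|I_{1,1} − I_{0,0}| = 3.0764401 ≥ 1e-4
|I_{2,2} − I_{1,1}| = 1.5707459 ≥ 1e-4
|I_{3,3} − I_{2,2}| = 0.1495137 ≥ 1e-4
|I_{4,4} − I_{3,3}| = 0.0034210 ≥ 1e-4
|I_{5,5} − I_{4,4}| = 0.0000193 < 1e-4

k = 5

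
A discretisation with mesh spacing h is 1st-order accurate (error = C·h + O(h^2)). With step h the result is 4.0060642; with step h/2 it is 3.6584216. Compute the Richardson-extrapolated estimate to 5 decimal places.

The leading error scales as h; refining by a factor of 2 reduces it by 2^1 = 2.
Extrapolated value = (2·A(h/2) − A(h)) / (2 − 1)
= (2·3.6584216 − 4.0060642) / 1
= 3.3107790 / 1 = 3.3107790

3.31078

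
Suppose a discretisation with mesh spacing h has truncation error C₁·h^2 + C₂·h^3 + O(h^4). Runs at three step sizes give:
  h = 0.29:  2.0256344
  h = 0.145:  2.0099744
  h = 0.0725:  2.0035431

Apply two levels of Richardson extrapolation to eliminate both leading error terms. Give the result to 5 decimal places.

2.00092

First eliminate the h^2 term (factor 2^2 = 4):
  B₁ = (4·2.0099744 − 2.0256344)/3 = 2.0047544
  B₂ = (4·2.0035431 − 2.0099744)/3 = 2.0013993
Then eliminate the h^3 term (factor 2^3 = 8):
  (8·2.0013993 − 2.0047544)/7 = 2.0009200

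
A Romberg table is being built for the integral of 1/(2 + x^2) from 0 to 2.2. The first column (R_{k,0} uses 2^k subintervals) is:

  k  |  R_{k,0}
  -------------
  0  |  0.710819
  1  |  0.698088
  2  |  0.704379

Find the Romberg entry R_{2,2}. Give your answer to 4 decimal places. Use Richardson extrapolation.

Richardson extrapolation on the trapezoidal column (denominator 4−1=3):
R_{1,1} = (4·0.698088 − 0.710819) / 3 = 0.693844
R_{2,1} = 0.704379 + (0.704379 − 0.698088)/3 = 0.706476
R_{2,2} = 0.706476 + (0.706476 − 0.693844)/15 = 0.707318

0.7073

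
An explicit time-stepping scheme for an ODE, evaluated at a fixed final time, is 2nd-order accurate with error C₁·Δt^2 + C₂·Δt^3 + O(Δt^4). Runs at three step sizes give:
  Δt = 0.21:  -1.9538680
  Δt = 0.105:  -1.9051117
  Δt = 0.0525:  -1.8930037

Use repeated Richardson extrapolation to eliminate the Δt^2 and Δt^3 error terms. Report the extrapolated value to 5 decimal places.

-1.88898

First eliminate the Δt^2 term (factor 2^2 = 4):
  B₁ = (4·(-1.9051117) − (-1.9538680))/3 = -1.8888596
  B₂ = (4·(-1.8930037) − (-1.9051117))/3 = -1.8889677
Then eliminate the Δt^3 term (factor 2^3 = 8):
  (8·(-1.8889677) − (-1.8888596))/7 = -1.8889831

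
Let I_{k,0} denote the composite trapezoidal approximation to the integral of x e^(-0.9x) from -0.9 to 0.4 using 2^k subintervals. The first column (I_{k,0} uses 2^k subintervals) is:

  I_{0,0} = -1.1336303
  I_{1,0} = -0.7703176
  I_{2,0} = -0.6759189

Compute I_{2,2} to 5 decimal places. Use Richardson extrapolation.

Richardson extrapolation on the trapezoidal column (denominator 4−1=3):
I_{1,1} = -0.7703176 + (-0.7703176 − (-1.1336303))/3 = -0.6492134
I_{2,1} = (4·(-0.6759189) − (-0.7703176)) / 3 = -0.6444527
I_{2,2} = -0.6444527 + (-0.6444527 − (-0.6492134))/15 = -0.6441353

-0.64414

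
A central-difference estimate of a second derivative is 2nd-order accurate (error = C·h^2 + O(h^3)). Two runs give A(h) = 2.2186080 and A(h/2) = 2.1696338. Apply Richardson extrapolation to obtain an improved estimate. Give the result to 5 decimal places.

2.15331

The leading error scales as h^2; refining by a factor of 2 reduces it by 2^2 = 4.
Extrapolated value = (4·A(h/2) − A(h)) / (4 − 1)
= (4·2.1696338 − 2.2186080) / 3
= 6.4599272 / 3 = 2.1533091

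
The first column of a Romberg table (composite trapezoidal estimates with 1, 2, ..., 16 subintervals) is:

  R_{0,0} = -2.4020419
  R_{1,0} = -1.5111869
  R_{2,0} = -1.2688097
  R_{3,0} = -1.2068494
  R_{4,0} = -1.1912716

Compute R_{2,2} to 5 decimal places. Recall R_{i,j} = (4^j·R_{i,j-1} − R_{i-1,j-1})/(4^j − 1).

Richardson extrapolation on the trapezoidal column (denominator 4−1=3):
R_{1,1} = (4·(-1.5111869) − (-2.4020419)) / 3 = -1.2142352
R_{2,1} = (4·(-1.2688097) − (-1.5111869)) / 3 = -1.1880173
R_{2,2} = -1.1880173 + (-1.1880173 − (-1.2142352))/15 = -1.1862694

-1.18627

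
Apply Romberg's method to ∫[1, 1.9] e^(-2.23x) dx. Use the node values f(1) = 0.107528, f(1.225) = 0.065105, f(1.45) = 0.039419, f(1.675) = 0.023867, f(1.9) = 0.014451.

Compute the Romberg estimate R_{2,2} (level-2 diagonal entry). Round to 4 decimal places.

R_{0,0} (trapezoid, 1 panel, h=0.9000): 0.054891
R_{1,0} (trapezoid, 2 panels, h=0.4500): 0.045184
R_{2,0} (trapezoid, 4 panels, h=0.2250): 0.042611
R_{1,1} = 0.045184 + (0.045184 − 0.054891)/3 = 0.041948
R_{2,1} = 0.042611 + (0.042611 − 0.045184)/3 = 0.041753
R_{2,2} = 0.041753 + (0.041753 − 0.041948)/15 = 0.041740

0.0417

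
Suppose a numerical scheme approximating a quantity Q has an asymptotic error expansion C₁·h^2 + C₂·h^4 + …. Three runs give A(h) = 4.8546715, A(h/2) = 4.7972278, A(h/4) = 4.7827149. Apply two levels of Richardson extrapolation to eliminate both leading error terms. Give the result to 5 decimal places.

4.77786

First eliminate the h^2 term (factor 2^2 = 4):
  B₁ = (4·4.7972278 − 4.8546715)/3 = 4.7780799
  B₂ = (4·4.7827149 − 4.7972278)/3 = 4.7778773
Then eliminate the h^4 term (factor 2^4 = 16):
  (16·4.7778773 − 4.7780799)/15 = 4.7778638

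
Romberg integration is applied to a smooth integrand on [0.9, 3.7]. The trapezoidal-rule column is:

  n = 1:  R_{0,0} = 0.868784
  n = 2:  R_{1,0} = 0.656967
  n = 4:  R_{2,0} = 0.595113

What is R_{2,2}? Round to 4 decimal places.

Richardson extrapolation on the trapezoidal column (denominator 4−1=3):
R_{1,1} = (4·0.656967 − 0.868784) / 3 = 0.586361
R_{2,1} = (4·0.595113 − 0.656967) / 3 = 0.574495
R_{2,2} = (16·0.574495 − 0.586361) / 15 = 0.573704

0.5737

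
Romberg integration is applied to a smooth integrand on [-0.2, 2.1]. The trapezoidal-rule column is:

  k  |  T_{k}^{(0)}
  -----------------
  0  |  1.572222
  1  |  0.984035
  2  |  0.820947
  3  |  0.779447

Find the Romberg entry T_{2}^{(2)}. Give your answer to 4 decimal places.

Richardson extrapolation on the trapezoidal column (denominator 4−1=3):
T_{1}^{(1)} = (4·0.984035 − 1.572222) / 3 = 0.787973
T_{2}^{(1)} = 0.820947 + (0.820947 − 0.984035)/3 = 0.766584
T_{2}^{(2)} = (16·0.766584 − 0.787973) / 15 = 0.765158

0.7652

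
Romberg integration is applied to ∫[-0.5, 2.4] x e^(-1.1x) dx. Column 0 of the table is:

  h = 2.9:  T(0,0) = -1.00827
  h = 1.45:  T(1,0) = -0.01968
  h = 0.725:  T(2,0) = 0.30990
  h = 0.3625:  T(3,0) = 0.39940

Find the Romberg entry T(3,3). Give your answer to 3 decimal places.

0.430

T(1,1) = (4·(-0.01968) − (-1.00827)) / 3 = 0.30985
T(2,1) = (4·0.30990 − (-0.01968)) / 3 = 0.41976
T(3,1) = 0.39940 + (0.39940 − 0.30990)/3 = 0.42923
T(2,2) = (16·0.41976 − 0.30985) / 15 = 0.42709
T(3,2) = 0.42923 + (0.42923 − 0.41976)/15 = 0.42986
T(3,3) = 0.42986 + (0.42986 − 0.42709)/63 = 0.42990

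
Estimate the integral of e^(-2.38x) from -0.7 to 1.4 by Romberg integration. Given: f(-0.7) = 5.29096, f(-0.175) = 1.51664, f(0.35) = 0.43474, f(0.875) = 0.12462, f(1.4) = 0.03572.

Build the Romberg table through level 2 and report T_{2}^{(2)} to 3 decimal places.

2.217

T_{0}^{(0)} (trapezoid, 1 panel, h=2.1000): 5.59301
T_{1}^{(0)} (trapezoid, 2 panels, h=1.0500): 3.25298
T_{2}^{(0)} (trapezoid, 4 panels, h=0.5250): 2.48815
T_{1}^{(1)} = 3.25298 + (3.25298 − 5.59301)/3 = 2.47297
T_{2}^{(1)} = 2.48815 + (2.48815 − 3.25298)/3 = 2.23321
T_{2}^{(2)} = 2.23321 + (2.23321 − 2.47297)/15 = 2.21723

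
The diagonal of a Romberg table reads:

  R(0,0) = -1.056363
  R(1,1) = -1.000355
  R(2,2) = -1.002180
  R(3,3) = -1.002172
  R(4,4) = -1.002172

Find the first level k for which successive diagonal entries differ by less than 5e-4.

|R(1,1) − R(0,0)| = 0.056008 ≥ 5e-4
|R(2,2) − R(1,1)| = 0.001825 ≥ 5e-4
|R(3,3) − R(2,2)| = 0.000008 < 5e-4

k = 3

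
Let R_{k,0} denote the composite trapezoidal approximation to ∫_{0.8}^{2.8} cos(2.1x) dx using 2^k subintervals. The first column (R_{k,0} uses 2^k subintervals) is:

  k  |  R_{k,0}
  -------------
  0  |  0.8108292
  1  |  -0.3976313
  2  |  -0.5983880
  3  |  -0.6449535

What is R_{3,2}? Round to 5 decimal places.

-0.66015

Richardson extrapolation on the trapezoidal column (denominator 4−1=3):
R_{2,1} = (4·(-0.5983880) − (-0.3976313)) / 3 = -0.6653069
R_{3,1} = -0.6449535 + (-0.6449535 − (-0.5983880))/3 = -0.6604753
R_{3,2} = (16·(-0.6604753) − (-0.6653069)) / 15 = -0.6601532
(Column j=1 coincides with Simpson's rule on the same nodes.)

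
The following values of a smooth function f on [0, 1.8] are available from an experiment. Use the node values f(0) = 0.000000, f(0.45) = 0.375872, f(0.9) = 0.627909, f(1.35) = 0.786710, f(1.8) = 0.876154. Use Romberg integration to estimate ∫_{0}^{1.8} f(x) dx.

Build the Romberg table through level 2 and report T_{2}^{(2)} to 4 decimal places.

T_{0}^{(0)} (trapezoid, 1 panel, h=1.8000): 0.788539
T_{1}^{(0)} (trapezoid, 2 panels, h=0.9000): 0.959387
T_{2}^{(0)} (trapezoid, 4 panels, h=0.4500): 1.002856
T_{1}^{(1)} = 0.959387 + (0.959387 − 0.788539)/3 = 1.016336
T_{2}^{(1)} = 1.002856 + (1.002856 − 0.959387)/3 = 1.017346
T_{2}^{(2)} = 1.017346 + (1.017346 − 1.016336)/15 = 1.017413

1.0174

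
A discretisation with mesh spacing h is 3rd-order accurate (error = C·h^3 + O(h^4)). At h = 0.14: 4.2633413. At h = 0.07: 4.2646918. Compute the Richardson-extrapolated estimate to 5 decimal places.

4.26488

Extrapolated value = (8·A(h/2) − A(h)) / (8 − 1)
= (8·4.2646918 − 4.2633413) / 7
= 29.8541931 / 7 = 4.2648847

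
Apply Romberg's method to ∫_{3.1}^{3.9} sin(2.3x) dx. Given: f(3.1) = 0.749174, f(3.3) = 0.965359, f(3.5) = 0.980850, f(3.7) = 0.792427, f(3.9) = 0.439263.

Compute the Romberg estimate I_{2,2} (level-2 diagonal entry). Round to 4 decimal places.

I_{0,0} (trapezoid, 1 panel, h=0.8000): 0.475375
I_{1,0} (trapezoid, 2 panels, h=0.4000): 0.630027
I_{2,0} (trapezoid, 4 panels, h=0.2000): 0.666571
I_{1,1} = 0.630027 + (0.630027 − 0.475375)/3 = 0.681578
I_{2,1} = 0.666571 + (0.666571 − 0.630027)/3 = 0.678752
I_{2,2} = 0.678752 + (0.678752 − 0.681578)/15 = 0.678564

0.6786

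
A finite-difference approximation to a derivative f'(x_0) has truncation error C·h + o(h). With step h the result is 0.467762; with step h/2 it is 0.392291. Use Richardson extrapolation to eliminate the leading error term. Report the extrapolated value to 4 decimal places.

0.3168

The leading error scales as h; refining by a factor of 2 reduces it by 2^1 = 2.
Extrapolated value = (2·A(h/2) − A(h)) / (2 − 1)
= (2·0.392291 − 0.467762) / 1
= 0.316820 / 1 = 0.316820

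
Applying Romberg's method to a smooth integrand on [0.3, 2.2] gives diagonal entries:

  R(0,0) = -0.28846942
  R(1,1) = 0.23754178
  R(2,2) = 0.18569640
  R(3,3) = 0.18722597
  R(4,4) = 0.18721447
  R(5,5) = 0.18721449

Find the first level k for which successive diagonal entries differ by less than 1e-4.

|R(1,1) − R(0,0)| = 0.52601120 ≥ 1e-4
|R(2,2) − R(1,1)| = 0.05184538 ≥ 1e-4
|R(3,3) − R(2,2)| = 0.00152957 ≥ 1e-4
|R(4,4) − R(3,3)| = 0.00001150 < 1e-4

k = 4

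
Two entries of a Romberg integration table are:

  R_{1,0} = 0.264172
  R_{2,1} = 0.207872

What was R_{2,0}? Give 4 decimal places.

0.2219

From R_{2,1} = (4·R_{2,0} − R_{1,0})/3, solve for R_{2,0}:
4·R_{2,0} = 3·0.207872 + 0.264172 = 0.887788
R_{2,0} = 0.221947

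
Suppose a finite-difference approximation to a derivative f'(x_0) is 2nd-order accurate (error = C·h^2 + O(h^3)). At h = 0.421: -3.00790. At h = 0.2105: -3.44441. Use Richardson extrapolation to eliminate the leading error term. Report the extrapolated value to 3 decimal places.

-3.590

Extrapolated value = (4·A(h/2) − A(h)) / (4 − 1)
= (4·(-3.44441) − (-3.00790)) / 3
= -10.76974 / 3 = -3.58991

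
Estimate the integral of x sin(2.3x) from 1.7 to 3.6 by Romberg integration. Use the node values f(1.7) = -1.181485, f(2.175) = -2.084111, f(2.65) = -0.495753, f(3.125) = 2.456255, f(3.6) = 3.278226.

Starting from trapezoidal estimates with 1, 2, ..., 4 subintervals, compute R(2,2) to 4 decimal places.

0.4357

R(0,0) (trapezoid, 1 panel, h=1.9000): 1.991904
R(1,0) (trapezoid, 2 panels, h=0.9500): 0.524987
R(2,0) (trapezoid, 4 panels, h=0.4750): 0.439262
R(1,1) = 0.524987 + (0.524987 − 1.991904)/3 = 0.036015
R(2,1) = 0.439262 + (0.439262 − 0.524987)/3 = 0.410687
R(2,2) = 0.410687 + (0.410687 − 0.036015)/15 = 0.435665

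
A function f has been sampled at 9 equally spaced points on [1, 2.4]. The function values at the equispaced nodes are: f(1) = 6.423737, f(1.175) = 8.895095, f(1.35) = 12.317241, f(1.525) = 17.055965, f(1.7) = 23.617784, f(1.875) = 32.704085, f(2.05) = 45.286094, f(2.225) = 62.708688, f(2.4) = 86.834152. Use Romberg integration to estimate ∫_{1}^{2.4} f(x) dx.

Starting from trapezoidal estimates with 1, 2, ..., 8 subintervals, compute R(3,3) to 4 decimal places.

43.2314

R(0,0) (trapezoid, 1 panel, h=1.4000): 65.280522
R(1,0) (trapezoid, 2 panels, h=0.7000): 49.172710
R(2,0) (trapezoid, 4 panels, h=0.3500): 44.747522
R(3,0) (trapezoid, 8 panels, h=0.1750): 43.612432
R(1,1) = 49.172710 + (49.172710 − 65.280522)/3 = 43.803439
R(2,1) = 44.747522 + (44.747522 − 49.172710)/3 = 43.272459
R(3,1) = 43.612432 + (43.612432 − 44.747522)/3 = 43.234069
R(2,2) = 43.272459 + (43.272459 − 43.803439)/15 = 43.237060
R(3,2) = 43.234069 + (43.234069 − 43.272459)/15 = 43.231510
R(3,3) = 43.231510 + (43.231510 − 43.237060)/63 = 43.231422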